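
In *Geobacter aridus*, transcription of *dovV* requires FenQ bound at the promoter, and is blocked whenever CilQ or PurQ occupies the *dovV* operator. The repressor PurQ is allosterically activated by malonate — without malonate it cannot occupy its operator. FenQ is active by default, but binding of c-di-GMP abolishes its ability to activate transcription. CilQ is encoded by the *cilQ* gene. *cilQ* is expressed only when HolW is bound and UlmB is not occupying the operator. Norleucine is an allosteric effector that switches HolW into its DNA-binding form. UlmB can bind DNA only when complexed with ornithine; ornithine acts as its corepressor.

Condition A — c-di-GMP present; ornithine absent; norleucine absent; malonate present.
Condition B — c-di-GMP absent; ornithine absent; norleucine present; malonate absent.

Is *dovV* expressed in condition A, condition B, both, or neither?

neither

Condition A:
c-di-GMP is present, so FenQ is inactive.
Ornithine is absent, so UlmB is inactive.
Norleucine is absent, so HolW is inactive.
Required activator HolW is absent, so *cilQ* is not transcribed.
So CilQ is not produced.
Malonate is present, so PurQ is active.
With repressor PurQ bound, *dovV* is not transcribed.
→ *dovV* is OFF in A.
Condition B:
c-di-GMP is absent, so FenQ is active.
Ornithine is absent, so UlmB is inactive.
Norleucine is present, so HolW is active.
No repressor is bound and HolW is active, so *cilQ* is transcribed.
So CilQ is produced and active.
Malonate is absent, so PurQ is inactive.
With repressor CilQ bound, *dovV* is not transcribed.
→ *dovV* is OFF in B.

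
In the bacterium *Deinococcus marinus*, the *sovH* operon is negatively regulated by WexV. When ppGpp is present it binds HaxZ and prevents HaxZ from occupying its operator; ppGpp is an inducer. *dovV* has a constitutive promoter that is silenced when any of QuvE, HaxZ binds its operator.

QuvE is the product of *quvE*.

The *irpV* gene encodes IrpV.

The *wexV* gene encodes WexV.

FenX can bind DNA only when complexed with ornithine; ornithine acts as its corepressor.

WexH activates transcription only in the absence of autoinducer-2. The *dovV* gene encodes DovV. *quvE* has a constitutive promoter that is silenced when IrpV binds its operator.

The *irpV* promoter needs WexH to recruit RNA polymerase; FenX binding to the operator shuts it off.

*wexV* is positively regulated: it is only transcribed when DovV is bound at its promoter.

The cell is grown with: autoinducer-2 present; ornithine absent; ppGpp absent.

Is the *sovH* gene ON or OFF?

Autoinducer-2 is present, so WexH is inactive.
Ornithine is absent, so FenX is inactive.
Required activator WexH is absent, so *irpV* is not transcribed.
So IrpV is not produced.
With no repressor bound, *quvE* is transcribed.
So QuvE is produced and active.
ppGpp is absent, so HaxZ is active.
With repressor QuvE bound, *dovV* is not transcribed.
So DovV is not produced.
Required activator DovV is absent, so *wexV* is not transcribed.
So WexV is not produced.
With no repressor bound, *sovH* is transcribed.

ON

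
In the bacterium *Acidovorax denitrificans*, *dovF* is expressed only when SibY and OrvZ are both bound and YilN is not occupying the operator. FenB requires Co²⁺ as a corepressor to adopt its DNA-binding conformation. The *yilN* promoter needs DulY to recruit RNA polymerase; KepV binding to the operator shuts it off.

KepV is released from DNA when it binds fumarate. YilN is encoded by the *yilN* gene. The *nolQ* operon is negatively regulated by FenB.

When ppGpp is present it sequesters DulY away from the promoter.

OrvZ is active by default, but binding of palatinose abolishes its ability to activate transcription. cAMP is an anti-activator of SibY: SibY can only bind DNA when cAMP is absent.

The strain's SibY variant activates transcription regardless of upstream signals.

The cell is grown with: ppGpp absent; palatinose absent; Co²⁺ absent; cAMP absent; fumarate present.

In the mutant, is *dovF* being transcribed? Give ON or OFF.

OFF

Fumarate is present, so KepV is inactive.
ppGpp is absent, so DulY is active.
No repressor is bound and DulY is active, so *yilN* is transcribed.
So YilN is produced and active.
SibY is constitutively active in this strain.
Palatinose is absent, so OrvZ is active.
With repressor YilN bound, *dovF* is not transcribed.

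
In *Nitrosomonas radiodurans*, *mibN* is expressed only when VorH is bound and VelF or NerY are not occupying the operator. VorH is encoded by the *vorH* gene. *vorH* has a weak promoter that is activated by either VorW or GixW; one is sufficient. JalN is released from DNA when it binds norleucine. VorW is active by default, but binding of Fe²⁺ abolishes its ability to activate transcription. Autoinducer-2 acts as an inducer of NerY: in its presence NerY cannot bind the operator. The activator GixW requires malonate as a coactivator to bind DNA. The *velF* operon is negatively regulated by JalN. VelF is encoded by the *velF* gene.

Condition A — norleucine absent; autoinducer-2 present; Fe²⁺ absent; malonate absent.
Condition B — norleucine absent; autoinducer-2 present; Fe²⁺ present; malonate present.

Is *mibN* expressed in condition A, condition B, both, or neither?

both

Condition A:
Norleucine is absent, so JalN is active.
With repressor JalN bound, *velF* is not transcribed.
So VelF is not produced.
Autoinducer-2 is present, so NerY is inactive.
Fe²⁺ is absent, so VorW is active.
Malonate is absent, so GixW is inactive.
Activator VorW is present, so *vorH* is transcribed.
So VorH is produced and active.
No repressor is bound and VorH is active, so *mibN* is transcribed.
→ *mibN* is ON in A.
Condition B:
Norleucine is absent, so JalN is active.
With repressor JalN bound, *velF* is not transcribed.
So VelF is not produced.
Autoinducer-2 is present, so NerY is inactive.
Fe²⁺ is present, so VorW is inactive.
Malonate is present, so GixW is active.
Activator GixW is present, so *vorH* is transcribed.
So VorH is produced and active.
No repressor is bound and VorH is active, so *mibN* is transcribed.
→ *mibN* is ON in B.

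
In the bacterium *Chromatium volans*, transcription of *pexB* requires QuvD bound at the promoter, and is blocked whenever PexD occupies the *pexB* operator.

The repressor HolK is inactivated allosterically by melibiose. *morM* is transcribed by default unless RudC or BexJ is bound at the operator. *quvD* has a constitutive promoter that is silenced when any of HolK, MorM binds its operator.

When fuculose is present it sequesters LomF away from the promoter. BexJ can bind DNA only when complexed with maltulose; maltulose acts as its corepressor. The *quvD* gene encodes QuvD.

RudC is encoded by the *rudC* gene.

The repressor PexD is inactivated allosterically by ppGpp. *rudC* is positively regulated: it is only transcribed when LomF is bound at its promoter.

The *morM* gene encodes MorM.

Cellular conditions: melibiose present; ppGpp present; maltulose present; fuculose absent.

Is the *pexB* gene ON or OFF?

ppGpp is present, so PexD is inactive.
Melibiose is present, so HolK is inactive.
Fuculose is absent, so LomF is active.
No repressor is bound and LomF is active, so *rudC* is transcribed.
So RudC is produced and active.
Maltulose is present, so BexJ is active.
With repressor RudC bound, *morM* is not transcribed.
So MorM is not produced.
With no repressor bound, *quvD* is transcribed.
So QuvD is produced and active.
No repressor is bound and QuvD is active, so *pexB* is transcribed.

ON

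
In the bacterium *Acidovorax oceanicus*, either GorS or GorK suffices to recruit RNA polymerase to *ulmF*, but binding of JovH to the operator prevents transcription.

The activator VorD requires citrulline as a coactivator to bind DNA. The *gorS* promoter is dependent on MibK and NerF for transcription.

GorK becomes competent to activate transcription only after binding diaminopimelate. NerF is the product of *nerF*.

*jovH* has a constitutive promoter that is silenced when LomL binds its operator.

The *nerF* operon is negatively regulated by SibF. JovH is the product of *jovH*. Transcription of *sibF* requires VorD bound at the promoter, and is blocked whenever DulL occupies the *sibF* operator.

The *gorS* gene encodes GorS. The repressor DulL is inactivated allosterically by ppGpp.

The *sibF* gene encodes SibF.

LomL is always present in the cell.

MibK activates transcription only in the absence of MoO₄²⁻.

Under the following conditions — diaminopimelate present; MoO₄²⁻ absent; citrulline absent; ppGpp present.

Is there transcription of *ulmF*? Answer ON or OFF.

ON

MoO₄²⁻ is absent, so MibK is active.
ppGpp is present, so DulL is inactive.
Citrulline is absent, so VorD is inactive.
Required activator VorD is absent, so *sibF* is not transcribed.
So SibF is not produced.
With no repressor bound, *nerF* is transcribed.
So NerF is produced and active.
No repressor is bound and MibK and NerF are active, so *gorS* is transcribed.
So GorS is produced and active.
LomL is produced constitutively and is active.
With repressor LomL bound, *jovH* is not transcribed.
So JovH is not produced.
Diaminopimelate is present, so GorK is active.
Activator GorS is present, so *ulmF* is transcribed.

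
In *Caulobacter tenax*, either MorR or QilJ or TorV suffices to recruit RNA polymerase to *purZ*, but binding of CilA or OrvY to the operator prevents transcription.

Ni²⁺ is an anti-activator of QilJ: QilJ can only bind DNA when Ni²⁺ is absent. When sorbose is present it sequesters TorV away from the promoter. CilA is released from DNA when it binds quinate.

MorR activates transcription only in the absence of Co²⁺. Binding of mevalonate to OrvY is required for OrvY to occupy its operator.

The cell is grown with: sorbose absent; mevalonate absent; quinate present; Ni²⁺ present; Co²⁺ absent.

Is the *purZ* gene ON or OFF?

Quinate is present, so CilA is inactive.
Co²⁺ is absent, so MorR is active.
Mevalonate is absent, so OrvY is inactive.
Ni²⁺ is present, so QilJ is inactive.
Sorbose is absent, so TorV is active.
Activator MorR is present, so *purZ* is transcribed.

ON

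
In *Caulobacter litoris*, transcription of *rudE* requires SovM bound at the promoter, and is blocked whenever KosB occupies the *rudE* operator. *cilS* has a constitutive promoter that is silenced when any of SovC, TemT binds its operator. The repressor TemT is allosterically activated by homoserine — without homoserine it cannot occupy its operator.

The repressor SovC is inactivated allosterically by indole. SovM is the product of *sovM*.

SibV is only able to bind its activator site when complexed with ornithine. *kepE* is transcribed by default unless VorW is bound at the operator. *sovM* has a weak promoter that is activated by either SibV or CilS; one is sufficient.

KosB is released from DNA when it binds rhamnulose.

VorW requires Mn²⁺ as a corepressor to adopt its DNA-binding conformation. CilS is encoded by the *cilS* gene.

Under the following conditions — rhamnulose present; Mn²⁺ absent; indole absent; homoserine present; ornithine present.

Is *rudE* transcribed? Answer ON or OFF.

Ornithine is present, so SibV is active.
Indole is absent, so SovC is active.
Homoserine is present, so TemT is active.
With repressor SovC bound, *cilS* is not transcribed.
So CilS is not produced.
Activator SibV is present, so *sovM* is transcribed.
So SovM is produced and active.
Rhamnulose is present, so KosB is inactive.
No repressor is bound and SovM is active, so *rudE* is transcribed.

ON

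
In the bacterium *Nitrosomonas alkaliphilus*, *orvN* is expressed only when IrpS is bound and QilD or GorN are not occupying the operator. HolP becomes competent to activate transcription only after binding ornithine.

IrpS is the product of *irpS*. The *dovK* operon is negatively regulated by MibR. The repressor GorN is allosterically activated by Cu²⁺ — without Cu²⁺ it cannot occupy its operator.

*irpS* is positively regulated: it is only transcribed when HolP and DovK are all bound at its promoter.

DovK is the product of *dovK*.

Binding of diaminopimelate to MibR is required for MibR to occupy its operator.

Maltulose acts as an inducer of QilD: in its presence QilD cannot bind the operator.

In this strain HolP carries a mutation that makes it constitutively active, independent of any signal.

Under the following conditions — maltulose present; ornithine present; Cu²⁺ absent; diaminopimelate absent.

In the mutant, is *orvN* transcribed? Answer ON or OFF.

HolP is constitutively active in this strain.
Diaminopimelate is absent, so MibR is inactive.
With no repressor bound, *dovK* is transcribed.
So DovK is produced and active.
No repressor is bound and HolP and DovK are active, so *irpS* is transcribed.
So IrpS is produced and active.
Maltulose is present, so QilD is inactive.
Cu²⁺ is absent, so GorN is inactive.
No repressor is bound and IrpS is active, so *orvN* is transcribed.

ON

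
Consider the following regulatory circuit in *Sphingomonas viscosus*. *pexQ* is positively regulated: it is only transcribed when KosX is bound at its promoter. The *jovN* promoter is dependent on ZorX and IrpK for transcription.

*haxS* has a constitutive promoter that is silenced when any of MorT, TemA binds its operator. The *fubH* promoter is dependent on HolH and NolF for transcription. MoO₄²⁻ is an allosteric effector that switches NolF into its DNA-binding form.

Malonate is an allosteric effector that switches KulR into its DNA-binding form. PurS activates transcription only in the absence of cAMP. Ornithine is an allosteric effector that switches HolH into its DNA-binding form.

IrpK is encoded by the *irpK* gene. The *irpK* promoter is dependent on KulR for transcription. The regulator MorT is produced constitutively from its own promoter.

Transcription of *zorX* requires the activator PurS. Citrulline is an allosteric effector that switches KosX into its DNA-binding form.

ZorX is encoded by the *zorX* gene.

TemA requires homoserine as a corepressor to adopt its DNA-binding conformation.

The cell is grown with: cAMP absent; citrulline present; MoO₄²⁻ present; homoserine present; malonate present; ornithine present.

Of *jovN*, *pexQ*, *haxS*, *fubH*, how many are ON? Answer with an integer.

cAMP is absent, so PurS is active.
No repressor is bound and PurS is active, so *zorX* is transcribed.
So ZorX is produced and active.
Malonate is present, so KulR is active.
No repressor is bound and KulR is active, so *irpK* is transcribed.
So IrpK is produced and active.
No repressor is bound and ZorX and IrpK are active, so *jovN* is transcribed.
→ *jovN* is ON.
Citrulline is present, so KosX is active.
No repressor is bound and KosX is active, so *pexQ* is transcribed.
→ *pexQ* is ON.
MorT is produced constitutively and is active.
Homoserine is present, so TemA is active.
With repressor MorT bound, *haxS* is not transcribed.
→ *haxS* is OFF.
Ornithine is present, so HolH is active.
MoO₄²⁻ is present, so NolF is active.
No repressor is bound and HolH and NolF are active, so *fubH* is transcribed.
→ *fubH* is ON.
3 of the 4 genes are transcribed.

3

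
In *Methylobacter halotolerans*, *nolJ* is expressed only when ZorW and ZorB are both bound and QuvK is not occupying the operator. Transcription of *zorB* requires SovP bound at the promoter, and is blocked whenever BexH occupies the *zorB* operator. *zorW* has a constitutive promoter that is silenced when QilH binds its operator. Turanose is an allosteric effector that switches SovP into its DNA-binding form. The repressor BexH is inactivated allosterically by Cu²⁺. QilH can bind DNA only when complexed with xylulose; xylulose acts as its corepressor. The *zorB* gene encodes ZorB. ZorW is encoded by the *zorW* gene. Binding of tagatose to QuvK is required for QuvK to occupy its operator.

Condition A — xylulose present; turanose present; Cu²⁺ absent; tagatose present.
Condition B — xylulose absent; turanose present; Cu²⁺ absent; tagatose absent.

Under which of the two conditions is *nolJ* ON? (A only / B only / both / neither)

neither

Condition A:
Xylulose is present, so QilH is active.
With repressor QilH bound, *zorW* is not transcribed.
So ZorW is not produced.
Turanose is present, so SovP is active.
Cu²⁺ is absent, so BexH is active.
With repressor BexH bound, *zorB* is not transcribed.
So ZorB is not produced.
Tagatose is present, so QuvK is active.
With repressor QuvK bound, *nolJ* is not transcribed.
→ *nolJ* is OFF in A.
Condition B:
Xylulose is absent, so QilH is inactive.
With no repressor bound, *zorW* is transcribed.
So ZorW is produced and active.
Turanose is present, so SovP is active.
Cu²⁺ is absent, so BexH is active.
With repressor BexH bound, *zorB* is not transcribed.
So ZorB is not produced.
Tagatose is absent, so QuvK is inactive.
Required activator ZorB is absent, so *nolJ* is not transcribed.
→ *nolJ* is OFF in B.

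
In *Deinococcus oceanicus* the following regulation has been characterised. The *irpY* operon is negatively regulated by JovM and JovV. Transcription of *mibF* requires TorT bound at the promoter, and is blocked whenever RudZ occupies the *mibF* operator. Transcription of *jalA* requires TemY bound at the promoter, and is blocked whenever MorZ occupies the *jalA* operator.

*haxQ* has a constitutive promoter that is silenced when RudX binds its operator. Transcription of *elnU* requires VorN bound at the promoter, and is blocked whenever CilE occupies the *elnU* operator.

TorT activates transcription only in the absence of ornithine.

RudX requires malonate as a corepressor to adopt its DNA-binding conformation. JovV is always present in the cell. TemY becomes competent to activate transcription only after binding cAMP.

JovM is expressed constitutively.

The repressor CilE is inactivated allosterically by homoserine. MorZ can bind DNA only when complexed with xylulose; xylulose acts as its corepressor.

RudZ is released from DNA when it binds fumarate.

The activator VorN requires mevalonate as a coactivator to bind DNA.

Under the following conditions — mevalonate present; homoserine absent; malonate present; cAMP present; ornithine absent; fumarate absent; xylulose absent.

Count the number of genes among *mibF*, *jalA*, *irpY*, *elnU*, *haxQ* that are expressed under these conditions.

1

Ornithine is absent, so TorT is active.
Fumarate is absent, so RudZ is active.
With repressor RudZ bound, *mibF* is not transcribed.
→ *mibF* is OFF.
Xylulose is absent, so MorZ is inactive.
cAMP is present, so TemY is active.
No repressor is bound and TemY is active, so *jalA* is transcribed.
→ *jalA* is ON.
JovM is produced constitutively and is active.
JovV is produced constitutively and is active.
With repressor JovM bound, *irpY* is not transcribed.
→ *irpY* is OFF.
Mevalonate is present, so VorN is active.
Homoserine is absent, so CilE is active.
With repressor CilE bound, *elnU* is not transcribed.
→ *elnU* is OFF.
Malonate is present, so RudX is active.
With repressor RudX bound, *haxQ* is not transcribed.
→ *haxQ* is OFF.
1 of the 5 genes is transcribed.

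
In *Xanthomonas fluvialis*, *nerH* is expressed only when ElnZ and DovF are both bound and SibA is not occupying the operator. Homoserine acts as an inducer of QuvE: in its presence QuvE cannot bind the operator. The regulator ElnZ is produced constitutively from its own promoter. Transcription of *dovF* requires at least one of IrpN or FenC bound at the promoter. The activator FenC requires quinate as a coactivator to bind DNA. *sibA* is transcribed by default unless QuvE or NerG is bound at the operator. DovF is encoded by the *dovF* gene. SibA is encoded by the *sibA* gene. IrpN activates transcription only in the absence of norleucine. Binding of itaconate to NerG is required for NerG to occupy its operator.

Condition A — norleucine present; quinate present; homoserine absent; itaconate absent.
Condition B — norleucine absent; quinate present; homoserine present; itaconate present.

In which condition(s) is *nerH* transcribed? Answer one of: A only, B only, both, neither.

Condition A:
ElnZ is produced constitutively and is active.
Norleucine is present, so IrpN is inactive.
Quinate is present, so FenC is active.
Activator FenC is present, so *dovF* is transcribed.
So DovF is produced and active.
Homoserine is absent, so QuvE is active.
Itaconate is absent, so NerG is inactive.
With repressor QuvE bound, *sibA* is not transcribed.
So SibA is not produced.
No repressor is bound and ElnZ and DovF are active, so *nerH* is transcribed.
→ *nerH* is ON in A.
Condition B:
ElnZ is produced constitutively and is active.
Norleucine is absent, so IrpN is active.
Quinate is present, so FenC is active.
Activator IrpN is present, so *dovF* is transcribed.
So DovF is produced and active.
Homoserine is present, so QuvE is inactive.
Itaconate is present, so NerG is active.
With repressor NerG bound, *sibA* is not transcribed.
So SibA is not produced.
No repressor is bound and ElnZ and DovF are active, so *nerH* is transcribed.
→ *nerH* is ON in B.

both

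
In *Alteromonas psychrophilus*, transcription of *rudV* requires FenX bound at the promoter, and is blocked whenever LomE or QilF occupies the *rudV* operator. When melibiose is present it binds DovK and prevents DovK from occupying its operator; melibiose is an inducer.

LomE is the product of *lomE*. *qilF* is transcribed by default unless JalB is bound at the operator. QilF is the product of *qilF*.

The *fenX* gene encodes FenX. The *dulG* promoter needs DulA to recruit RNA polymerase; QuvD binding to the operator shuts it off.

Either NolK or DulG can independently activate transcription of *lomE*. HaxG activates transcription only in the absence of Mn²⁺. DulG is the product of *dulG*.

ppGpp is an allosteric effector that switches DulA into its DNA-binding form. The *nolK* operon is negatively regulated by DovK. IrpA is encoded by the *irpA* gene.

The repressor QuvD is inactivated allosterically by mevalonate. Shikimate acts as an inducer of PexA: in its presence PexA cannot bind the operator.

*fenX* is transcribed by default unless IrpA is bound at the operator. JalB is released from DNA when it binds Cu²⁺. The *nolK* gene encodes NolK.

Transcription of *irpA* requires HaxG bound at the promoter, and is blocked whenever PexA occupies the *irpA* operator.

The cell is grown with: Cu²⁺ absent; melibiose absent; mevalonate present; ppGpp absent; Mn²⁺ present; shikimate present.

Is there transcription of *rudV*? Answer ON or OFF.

Melibiose is absent, so DovK is active.
With repressor DovK bound, *nolK* is not transcribed.
So NolK is not produced.
Mevalonate is present, so QuvD is inactive.
ppGpp is absent, so DulA is inactive.
Required activator DulA is absent, so *dulG* is not transcribed.
So DulG is not produced.
No activator is available at the *lomE* promoter, so *lomE* is not transcribed.
So LomE is not produced.
Cu²⁺ is absent, so JalB is active.
With repressor JalB bound, *qilF* is not transcribed.
So QilF is not produced.
Shikimate is present, so PexA is inactive.
Mn²⁺ is present, so HaxG is inactive.
Required activator HaxG is absent, so *irpA* is not transcribed.
So IrpA is not produced.
With no repressor bound, *fenX* is transcribed.
So FenX is produced and active.
No repressor is bound and FenX is active, so *rudV* is transcribed.

ON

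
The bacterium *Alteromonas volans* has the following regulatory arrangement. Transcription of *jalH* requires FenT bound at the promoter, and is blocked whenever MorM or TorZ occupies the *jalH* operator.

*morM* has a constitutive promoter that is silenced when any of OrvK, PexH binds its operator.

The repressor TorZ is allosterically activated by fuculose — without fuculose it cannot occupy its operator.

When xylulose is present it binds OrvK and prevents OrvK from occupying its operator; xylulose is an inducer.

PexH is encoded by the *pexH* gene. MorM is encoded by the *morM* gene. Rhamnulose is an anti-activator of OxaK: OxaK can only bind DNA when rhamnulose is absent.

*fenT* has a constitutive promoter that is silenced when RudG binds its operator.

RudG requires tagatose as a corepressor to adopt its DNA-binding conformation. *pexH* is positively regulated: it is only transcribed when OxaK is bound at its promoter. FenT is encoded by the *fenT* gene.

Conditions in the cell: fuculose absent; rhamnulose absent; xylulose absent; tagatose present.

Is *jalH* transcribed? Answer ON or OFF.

OFF

Xylulose is absent, so OrvK is active.
Rhamnulose is absent, so OxaK is active.
No repressor is bound and OxaK is active, so *pexH* is transcribed.
So PexH is produced and active.
With repressor OrvK bound, *morM* is not transcribed.
So MorM is not produced.
Tagatose is present, so RudG is active.
With repressor RudG bound, *fenT* is not transcribed.
So FenT is not produced.
Fuculose is absent, so TorZ is inactive.
Required activator FenT is absent, so *jalH* is not transcribed.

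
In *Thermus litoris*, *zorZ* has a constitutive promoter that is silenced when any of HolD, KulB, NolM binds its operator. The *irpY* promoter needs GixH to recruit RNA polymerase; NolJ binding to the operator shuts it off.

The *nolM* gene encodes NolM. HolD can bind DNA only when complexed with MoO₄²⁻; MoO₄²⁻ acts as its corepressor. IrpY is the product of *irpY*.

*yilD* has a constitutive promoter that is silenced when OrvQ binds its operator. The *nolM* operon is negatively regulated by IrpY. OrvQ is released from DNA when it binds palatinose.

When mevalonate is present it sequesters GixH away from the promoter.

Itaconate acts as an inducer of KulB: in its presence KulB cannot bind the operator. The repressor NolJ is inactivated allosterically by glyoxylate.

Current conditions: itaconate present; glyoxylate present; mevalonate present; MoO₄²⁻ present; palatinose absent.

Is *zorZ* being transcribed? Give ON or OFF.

MoO₄²⁻ is present, so HolD is active.
Itaconate is present, so KulB is inactive.
Glyoxylate is present, so NolJ is inactive.
Mevalonate is present, so GixH is inactive.
Required activator GixH is absent, so *irpY* is not transcribed.
So IrpY is not produced.
With no repressor bound, *nolM* is transcribed.
So NolM is produced and active.
With repressor HolD bound, *zorZ* is not transcribed.

OFF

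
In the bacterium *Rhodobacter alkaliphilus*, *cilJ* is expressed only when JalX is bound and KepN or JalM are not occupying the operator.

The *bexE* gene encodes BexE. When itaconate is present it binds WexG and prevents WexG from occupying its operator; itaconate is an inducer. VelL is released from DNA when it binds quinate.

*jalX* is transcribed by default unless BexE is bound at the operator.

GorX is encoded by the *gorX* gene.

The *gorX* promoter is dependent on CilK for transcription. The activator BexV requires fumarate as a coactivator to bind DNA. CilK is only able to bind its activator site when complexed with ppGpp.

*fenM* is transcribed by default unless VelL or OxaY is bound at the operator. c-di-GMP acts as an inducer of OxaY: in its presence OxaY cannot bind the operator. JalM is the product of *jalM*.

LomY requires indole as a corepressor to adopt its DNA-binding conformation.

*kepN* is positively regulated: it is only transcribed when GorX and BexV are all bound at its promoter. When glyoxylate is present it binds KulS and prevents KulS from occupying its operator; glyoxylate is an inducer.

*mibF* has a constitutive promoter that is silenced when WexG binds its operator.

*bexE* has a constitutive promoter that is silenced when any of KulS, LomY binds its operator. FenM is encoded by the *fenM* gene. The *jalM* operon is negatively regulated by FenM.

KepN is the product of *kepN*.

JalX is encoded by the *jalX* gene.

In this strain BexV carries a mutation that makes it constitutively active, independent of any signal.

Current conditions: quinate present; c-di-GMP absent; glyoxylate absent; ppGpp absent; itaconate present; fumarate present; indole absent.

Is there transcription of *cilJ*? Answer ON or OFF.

OFF

ppGpp is absent, so CilK is inactive.
Required activator CilK is absent, so *gorX* is not transcribed.
So GorX is not produced.
BexV is constitutively active in this strain.
Required activator GorX is absent, so *kepN* is not transcribed.
So KepN is not produced.
Quinate is present, so VelL is inactive.
c-di-GMP is absent, so OxaY is active.
With repressor OxaY bound, *fenM* is not transcribed.
So FenM is not produced.
With no repressor bound, *jalM* is transcribed.
So JalM is produced and active.
Glyoxylate is absent, so KulS is active.
Indole is absent, so LomY is inactive.
With repressor KulS bound, *bexE* is not transcribed.
So BexE is not produced.
With no repressor bound, *jalX* is transcribed.
So JalX is produced and active.
With repressor JalM bound, *cilJ* is not transcribed.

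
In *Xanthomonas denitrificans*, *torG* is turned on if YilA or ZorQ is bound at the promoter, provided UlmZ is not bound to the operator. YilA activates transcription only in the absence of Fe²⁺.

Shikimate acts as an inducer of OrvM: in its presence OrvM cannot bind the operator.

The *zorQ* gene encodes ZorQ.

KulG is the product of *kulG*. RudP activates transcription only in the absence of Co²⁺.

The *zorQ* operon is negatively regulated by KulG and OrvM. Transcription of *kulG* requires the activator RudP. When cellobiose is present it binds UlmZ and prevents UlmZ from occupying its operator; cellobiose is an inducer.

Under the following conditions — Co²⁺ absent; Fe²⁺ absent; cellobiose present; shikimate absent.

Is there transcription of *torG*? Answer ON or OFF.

ON

Fe²⁺ is absent, so YilA is active.
Co²⁺ is absent, so RudP is active.
No repressor is bound and RudP is active, so *kulG* is transcribed.
So KulG is produced and active.
Shikimate is absent, so OrvM is active.
With repressor KulG bound, *zorQ* is not transcribed.
So ZorQ is not produced.
Cellobiose is present, so UlmZ is inactive.
Activator YilA is present, so *torG* is transcribed.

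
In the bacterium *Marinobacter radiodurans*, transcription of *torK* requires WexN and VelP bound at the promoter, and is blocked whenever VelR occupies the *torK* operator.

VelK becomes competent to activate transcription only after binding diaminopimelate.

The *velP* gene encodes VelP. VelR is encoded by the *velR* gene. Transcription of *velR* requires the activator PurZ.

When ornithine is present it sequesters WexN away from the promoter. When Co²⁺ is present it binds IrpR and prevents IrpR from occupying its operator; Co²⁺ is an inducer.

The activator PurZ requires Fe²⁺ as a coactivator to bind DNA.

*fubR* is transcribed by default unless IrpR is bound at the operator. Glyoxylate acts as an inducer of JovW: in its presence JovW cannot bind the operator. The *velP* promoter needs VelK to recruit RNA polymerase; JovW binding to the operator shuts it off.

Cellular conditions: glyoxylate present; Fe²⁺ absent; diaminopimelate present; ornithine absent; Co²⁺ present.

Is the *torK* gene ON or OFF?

ON

Fe²⁺ is absent, so PurZ is inactive.
Required activator PurZ is absent, so *velR* is not transcribed.
So VelR is not produced.
Ornithine is absent, so WexN is active.
Glyoxylate is present, so JovW is inactive.
Diaminopimelate is present, so VelK is active.
No repressor is bound and VelK is active, so *velP* is transcribed.
So VelP is produced and active.
No repressor is bound and WexN and VelP are active, so *torK* is transcribed.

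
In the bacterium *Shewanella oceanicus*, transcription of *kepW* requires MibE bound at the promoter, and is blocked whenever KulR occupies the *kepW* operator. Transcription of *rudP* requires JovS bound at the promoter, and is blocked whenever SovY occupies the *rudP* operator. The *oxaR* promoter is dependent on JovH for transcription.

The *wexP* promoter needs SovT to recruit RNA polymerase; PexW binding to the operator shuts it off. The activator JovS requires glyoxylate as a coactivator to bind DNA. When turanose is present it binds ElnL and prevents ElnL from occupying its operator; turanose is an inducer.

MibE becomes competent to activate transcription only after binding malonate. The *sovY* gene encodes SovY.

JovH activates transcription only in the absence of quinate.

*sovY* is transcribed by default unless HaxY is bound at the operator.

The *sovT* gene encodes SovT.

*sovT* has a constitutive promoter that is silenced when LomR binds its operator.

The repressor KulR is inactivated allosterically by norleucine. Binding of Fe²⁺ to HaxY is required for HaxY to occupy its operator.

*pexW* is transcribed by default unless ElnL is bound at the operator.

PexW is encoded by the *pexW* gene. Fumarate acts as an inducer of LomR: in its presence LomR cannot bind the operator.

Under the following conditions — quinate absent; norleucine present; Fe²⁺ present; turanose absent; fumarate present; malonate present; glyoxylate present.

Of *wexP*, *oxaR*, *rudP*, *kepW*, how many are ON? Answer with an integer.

4

Fumarate is present, so LomR is inactive.
With no repressor bound, *sovT* is transcribed.
So SovT is produced and active.
Turanose is absent, so ElnL is active.
With repressor ElnL bound, *pexW* is not transcribed.
So PexW is not produced.
No repressor is bound and SovT is active, so *wexP* is transcribed.
→ *wexP* is ON.
Quinate is absent, so JovH is active.
No repressor is bound and JovH is active, so *oxaR* is transcribed.
→ *oxaR* is ON.
Glyoxylate is present, so JovS is active.
Fe²⁺ is present, so HaxY is active.
With repressor HaxY bound, *sovY* is not transcribed.
So SovY is not produced.
No repressor is bound and JovS is active, so *rudP* is transcribed.
→ *rudP* is ON.
Malonate is present, so MibE is active.
Norleucine is present, so KulR is inactive.
No repressor is bound and MibE is active, so *kepW* is transcribed.
→ *kepW* is ON.
4 of the 4 genes are transcribed.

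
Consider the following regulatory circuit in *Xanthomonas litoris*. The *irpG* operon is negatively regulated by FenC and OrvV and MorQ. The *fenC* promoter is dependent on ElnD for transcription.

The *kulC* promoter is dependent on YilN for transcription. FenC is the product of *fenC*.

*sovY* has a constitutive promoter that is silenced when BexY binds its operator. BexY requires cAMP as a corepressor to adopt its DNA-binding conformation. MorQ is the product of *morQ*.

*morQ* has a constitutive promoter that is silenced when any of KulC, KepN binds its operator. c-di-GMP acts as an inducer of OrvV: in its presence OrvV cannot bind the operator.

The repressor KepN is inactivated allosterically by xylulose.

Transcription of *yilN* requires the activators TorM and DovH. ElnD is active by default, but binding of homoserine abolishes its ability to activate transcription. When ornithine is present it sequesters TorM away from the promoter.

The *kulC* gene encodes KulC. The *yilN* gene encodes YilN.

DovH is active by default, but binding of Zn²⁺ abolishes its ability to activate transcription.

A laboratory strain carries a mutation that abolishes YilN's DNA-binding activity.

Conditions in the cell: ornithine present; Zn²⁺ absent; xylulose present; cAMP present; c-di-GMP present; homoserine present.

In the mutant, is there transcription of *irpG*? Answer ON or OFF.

Homoserine is present, so ElnD is inactive.
Required activator ElnD is absent, so *fenC* is not transcribed.
So FenC is not produced.
c-di-GMP is present, so OrvV is inactive.
YilN is non-functional in this strain, so it has no effect.
Required activator YilN is absent, so *kulC* is not transcribed.
So KulC is not produced.
Xylulose is present, so KepN is inactive.
With no repressor bound, *morQ* is transcribed.
So MorQ is produced and active.
With repressor MorQ bound, *irpG* is not transcribed.

OFF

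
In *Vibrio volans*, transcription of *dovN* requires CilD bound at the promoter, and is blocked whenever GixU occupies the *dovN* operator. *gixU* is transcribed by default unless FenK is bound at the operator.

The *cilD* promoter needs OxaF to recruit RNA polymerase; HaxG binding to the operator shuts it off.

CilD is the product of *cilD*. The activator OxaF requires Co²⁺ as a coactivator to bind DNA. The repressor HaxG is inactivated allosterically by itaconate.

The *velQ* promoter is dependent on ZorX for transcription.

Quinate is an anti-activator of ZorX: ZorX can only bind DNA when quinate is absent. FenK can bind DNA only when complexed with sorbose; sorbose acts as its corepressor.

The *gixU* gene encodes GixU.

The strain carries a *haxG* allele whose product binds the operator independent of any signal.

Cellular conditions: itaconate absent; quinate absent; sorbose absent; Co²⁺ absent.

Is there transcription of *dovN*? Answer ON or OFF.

Co²⁺ is absent, so OxaF is inactive.
HaxG is constitutively active in this strain.
With repressor HaxG bound, *cilD* is not transcribed.
So CilD is not produced.
Sorbose is absent, so FenK is inactive.
With no repressor bound, *gixU* is transcribed.
So GixU is produced and active.
With repressor GixU bound, *dovN* is not transcribed.

OFF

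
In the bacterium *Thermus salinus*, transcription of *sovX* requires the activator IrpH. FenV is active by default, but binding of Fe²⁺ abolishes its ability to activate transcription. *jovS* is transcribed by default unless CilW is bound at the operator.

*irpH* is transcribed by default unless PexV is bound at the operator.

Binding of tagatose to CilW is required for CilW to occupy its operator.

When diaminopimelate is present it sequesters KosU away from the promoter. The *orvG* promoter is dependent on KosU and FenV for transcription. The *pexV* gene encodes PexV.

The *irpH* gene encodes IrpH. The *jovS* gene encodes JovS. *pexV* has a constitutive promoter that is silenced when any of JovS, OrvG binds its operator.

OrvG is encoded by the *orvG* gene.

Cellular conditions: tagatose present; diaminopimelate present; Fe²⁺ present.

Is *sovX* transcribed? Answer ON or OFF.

OFF

Tagatose is present, so CilW is active.
With repressor CilW bound, *jovS* is not transcribed.
So JovS is not produced.
Diaminopimelate is present, so KosU is inactive.
Fe²⁺ is present, so FenV is inactive.
Required activator KosU is absent, so *orvG* is not transcribed.
So OrvG is not produced.
With no repressor bound, *pexV* is transcribed.
So PexV is produced and active.
With repressor PexV bound, *irpH* is not transcribed.
So IrpH is not produced.
Required activator IrpH is absent, so *sovX* is not transcribed.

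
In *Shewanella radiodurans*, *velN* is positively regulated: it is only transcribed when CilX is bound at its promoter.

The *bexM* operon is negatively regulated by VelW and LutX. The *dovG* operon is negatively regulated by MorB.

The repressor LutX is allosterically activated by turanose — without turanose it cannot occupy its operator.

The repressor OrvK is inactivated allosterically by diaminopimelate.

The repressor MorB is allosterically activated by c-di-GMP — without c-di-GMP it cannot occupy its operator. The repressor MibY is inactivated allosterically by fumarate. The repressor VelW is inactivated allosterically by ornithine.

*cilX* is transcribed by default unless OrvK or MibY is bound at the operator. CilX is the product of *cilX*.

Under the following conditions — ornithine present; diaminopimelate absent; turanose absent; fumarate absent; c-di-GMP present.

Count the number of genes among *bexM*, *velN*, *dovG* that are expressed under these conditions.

1

Ornithine is present, so VelW is inactive.
Turanose is absent, so LutX is inactive.
With no repressor bound, *bexM* is transcribed.
→ *bexM* is ON.
Diaminopimelate is absent, so OrvK is active.
Fumarate is absent, so MibY is active.
With repressor OrvK bound, *cilX* is not transcribed.
So CilX is not produced.
Required activator CilX is absent, so *velN* is not transcribed.
→ *velN* is OFF.
c-di-GMP is present, so MorB is active.
With repressor MorB bound, *dovG* is not transcribed.
→ *dovG* is OFF.
1 of the 3 genes is transcribed.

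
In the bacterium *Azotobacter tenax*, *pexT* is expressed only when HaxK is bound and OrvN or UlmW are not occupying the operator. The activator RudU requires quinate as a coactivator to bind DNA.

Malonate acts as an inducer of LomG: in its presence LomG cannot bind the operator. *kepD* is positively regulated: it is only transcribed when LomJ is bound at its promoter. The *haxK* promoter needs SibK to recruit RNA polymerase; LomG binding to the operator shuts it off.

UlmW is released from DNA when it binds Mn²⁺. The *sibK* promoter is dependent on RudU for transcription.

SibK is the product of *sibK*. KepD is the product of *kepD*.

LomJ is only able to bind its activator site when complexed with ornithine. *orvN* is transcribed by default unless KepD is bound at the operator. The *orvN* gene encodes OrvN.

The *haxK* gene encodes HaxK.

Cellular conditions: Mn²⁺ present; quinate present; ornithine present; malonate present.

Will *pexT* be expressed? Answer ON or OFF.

ON

Ornithine is present, so LomJ is active.
No repressor is bound and LomJ is active, so *kepD* is transcribed.
So KepD is produced and active.
With repressor KepD bound, *orvN* is not transcribed.
So OrvN is not produced.
Quinate is present, so RudU is active.
No repressor is bound and RudU is active, so *sibK* is transcribed.
So SibK is produced and active.
Malonate is present, so LomG is inactive.
No repressor is bound and SibK is active, so *haxK* is transcribed.
So HaxK is produced and active.
Mn²⁺ is present, so UlmW is inactive.
No repressor is bound and HaxK is active, so *pexT* is transcribed.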